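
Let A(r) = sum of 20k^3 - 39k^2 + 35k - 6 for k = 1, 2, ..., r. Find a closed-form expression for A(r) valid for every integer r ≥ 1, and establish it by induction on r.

A(r) = r(5r^3 - 3r^2 + 3r + 5)

We claim A(r) = r(5r^3 - 3r^2 + 3r + 5) for all r ≥ 1.
When r = 1: A(1) = 10, and the closed form gives 10. They agree.
For the inductive step, assume it holds for an arbitrary k ≥ 1, so A(k) = k(5k^3 - 3k^2 + 3k + 5).
Then A(k+1) = A(k) + (20k^3 + 21k^2 + 17k + 10) = (k(5k^3 - 3k^2 + 3k + 5)) + (20k^3 + 21k^2 + 17k + 10).
Simplifying, A(k+1) = (k + 1)(5k^3 + 12k^2 + 12k + 10) = (k+1)(5(k+1)^3 - 3(k+1)^2 + 3(k+1) + 5),
which is the closed form with r = k+1.
This completes the induction.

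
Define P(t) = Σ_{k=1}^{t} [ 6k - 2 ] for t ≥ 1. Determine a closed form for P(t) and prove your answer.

We claim P(t) = t(3t + 1) for all t ≥ 1.
Base step (t = 1): P(1) = 4, and the closed form gives 4. They agree.
Inductive step: suppose the statement holds for some k ≥ 1, so P(k) = k(3k + 1).
Then P(k+1) = P(k) + (6k + 4) = (k(3k + 1)) + (6k + 4).
Simplifying, P(k+1) = (k + 1)(3k + 4) = (k+1)(3(k+1) + 1),
which is the closed form with t = k+1.
By the principle of mathematical induction, the result holds for all t ≥ 1.

P(t) = t(3t + 1)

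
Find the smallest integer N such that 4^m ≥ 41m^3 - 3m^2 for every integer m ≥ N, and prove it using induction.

N = 7

At m = 6: 4096 < 8748, so the inequality fails and N ≥ 7. We prove 4^m ≥ 41m^3 - 3m^2 for all m ≥ 7.
Base case (m = 7): 4^m = 16384 and 41m^3 - 3m^2 = 13916, so 16384 ≥ 13916.
Inductive step: assume the claim holds for m = p, so 4^p ≥ 41p^3 - 3p^2.
Then 4^(p + 1) = 4·(4^p) ≥ 4·(41p^3 - 3p^2).
Also, for p ≥ 7 we have 4·(41p^3 - 3p^2) ≥ 41(p+1)^3 - 3(p+1)^2, since 4·(41p^3 - 3p^2) − (41(p+1)^3 - 3(p+1)^2) = 123p^3 - 132p^2 - 117p - 38, which is nonnegative for all p ≥ 7.
Combining, 4^(p + 1) ≥ 41(p+1)^3 - 3(p+1)^2.
By the principle of mathematical induction, the result holds for all m ≥ 7.
Hence the smallest such N is 7.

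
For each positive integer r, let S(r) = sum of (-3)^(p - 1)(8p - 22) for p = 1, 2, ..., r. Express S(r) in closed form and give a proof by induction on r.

We claim S(r) = (-3)^r(-2r + 5) - 5 for all r ≥ 1.
Base case (r = 1): S(1) = -14, and the closed form gives -14. They agree.
Inductive step: suppose the statement holds for some p ≥ 1, so S(p) = (-3)^p(-2p + 5) - 5.
Then S(p+1) = S(p) + ((-3)^p(8p - 14)) = ((-3)^p(-2p + 5) - 5) + ((-3)^p(8p - 14)).
Simplifying, S(p+1) = 6(-3)^p·p - 9(-3)^p - 5 = (-3)^(p+1)(-2(p+1) + 5) - 5,
which is the closed form with r = p+1.
By induction, the statement is established for all r ≥ 1.

S(r) = (-3)^r(-2r + 5) - 5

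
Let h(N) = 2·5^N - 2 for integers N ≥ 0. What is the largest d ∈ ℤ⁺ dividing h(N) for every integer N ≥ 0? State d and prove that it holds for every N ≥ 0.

d = 8

Computing the first values: h(0) = 0 and h(1) = 8; gcd(0, 8) = 8, so d ≤ 8.
We prove 8 | 2·5^N - 2 for all N ≥ 0 by induction on N.
For the base case N = 0: h(0) = 0 = 8·(0), so 8 | h(0).
Inductive step: suppose the statement holds for some r ≥ 0, i.e. 8 | h(r). Then
h(r+1) = 2·5^(r+1) - 2 = 5·(2·5^r - 2) + 8 = 5·h(r) + 8. The first term is divisible by 8 by the inductive hypothesis, and 8 is divisible by 8. Hence 8 | h(r+1).
This completes the induction.
Therefore the largest such d is 8.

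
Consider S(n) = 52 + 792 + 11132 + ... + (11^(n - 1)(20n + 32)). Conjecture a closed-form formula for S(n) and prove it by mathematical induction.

S(n) = 11^n(2n + 3) - 3

We claim S(n) = 11^n(2n + 3) - 3 for all n ≥ 1.
When n = 1: S(1) = 52, and the closed form gives 52. They agree.
For the inductive step, assume it holds for an arbitrary k ≥ 1, so S(k) = 11^k(2k + 3) - 3.
Then S(k+1) = S(k) + (11^k(20k + 52)) = (11^k(2k + 3) - 3) + (11^k(20k + 52)).
Simplifying, S(k+1) = 22·11^k·k + 55·11^k - 3 = 11^(k+1)(2(k+1) + 3) - 3,
which is the closed form with n = k+1.
By the principle of mathematical induction, the result holds for all n ≥ 1.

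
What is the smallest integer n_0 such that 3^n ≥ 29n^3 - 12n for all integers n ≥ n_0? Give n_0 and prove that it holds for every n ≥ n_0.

At n = 9: 19683 < 21033, so the inequality fails and n_0 ≥ 10. We prove 3^n ≥ 29n^3 - 12n for all n ≥ 10.
Base case (n = 10): 3^n = 59049 and 29n^3 - 12n = 28880, so 59049 ≥ 28880.
For the inductive step, assume it holds for an arbitrary p ≥ 10, so 3^p ≥ 29p^3 - 12p.
Then 3^(p + 1) = 3·(3^p) ≥ 3·(29p^3 - 12p).
Also, for p ≥ 10 we have 3·(29p^3 - 12p) ≥ 29(p+1)^3 - 12(p+1), since 3·(29p^3 - 12p) − (29(p+1)^3 - 12(p+1)) = 58p^3 - 87p^2 - 111p - 17, which is nonnegative for all p ≥ 10.
Combining, 3^(p + 1) ≥ 29(p+1)^3 - 12(p+1).
By the principle of mathematical induction, the result holds for all n ≥ 10.
Hence the smallest such n_0 is 10.

n_0 = 10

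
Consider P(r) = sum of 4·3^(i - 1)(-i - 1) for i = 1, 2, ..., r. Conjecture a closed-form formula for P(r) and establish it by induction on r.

We claim P(r) = -3^r(2r + 1) + 1 for all r ≥ 1.
Base case (r = 1): P(1) = -8, and the closed form gives -8. They agree.
Inductive step: assume the claim holds for r = i, so P(i) = -3^i(2i + 1) + 1.
Then P(i+1) = P(i) + (4·3^i(-i - 2)) = (-3^i(2i + 1) + 1) + (4·3^i(-i - 2)).
Simplifying, P(i+1) = -6·3^i·i - 9·3^i + 1 = -3^(i+1)(2(i+1) + 1) + 1,
which is the closed form with r = i+1.
By induction, the statement is established for all r ≥ 1.

P(r) = -3^r(2r + 1) + 1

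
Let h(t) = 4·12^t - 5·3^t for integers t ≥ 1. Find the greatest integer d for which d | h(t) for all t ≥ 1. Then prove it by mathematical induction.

Computing the first values: h(1) = 33 and h(2) = 531; gcd(33, 531) = 3, so d ≤ 3.
We prove 3 | 4·12^t - 5·3^t for all t ≥ 1 by induction on t.
When t = 1: h(1) = 33 = 3·(11), so 3 | h(1).
Inductive step: suppose the statement holds for some m ≥ 1, i.e. 3 | h(m). Then
h(m+1) − 12·h(m) = (4·12^(m+1) - 5·3^(m+1)) − 12·(4·12^m - 5·3^m) = (-5)·3^m·(3 − 12) = (45)·3^m. Since 3 | h(m) by the inductive hypothesis, 3 | 12·h(m); and 3 | 45 since 45 = 3·15. Therefore 3 | h(m+1).
This completes the induction.
Therefore the largest such d is 3.

d = 3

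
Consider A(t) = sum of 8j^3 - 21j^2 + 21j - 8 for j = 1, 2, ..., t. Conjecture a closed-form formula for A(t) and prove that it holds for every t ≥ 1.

A(t) = t(t - 1)(2t^2 - t + 1)

We claim A(t) = t(t - 1)(2t^2 - t + 1) for all t ≥ 1.
Base step (t = 1): A(1) = 0, and the closed form gives 0. They agree.
Suppose the result is true for t = j, so A(j) = j(2j^3 - 3j^2 + 2j - 1).
Then A(j+1) = A(j) + (j(8j^2 + 3j + 3)) = (j(2j^3 - 3j^2 + 2j - 1)) + (j(8j^2 + 3j + 3)).
Simplifying, A(j+1) = j(j + 1)(2j^2 + 3j + 2) = (j+1)((j+1) - 1)(2(j+1)^2 - (j+1) + 1),
which is the closed form with t = j+1.
By the principle of mathematical induction, the result holds for all t ≥ 1.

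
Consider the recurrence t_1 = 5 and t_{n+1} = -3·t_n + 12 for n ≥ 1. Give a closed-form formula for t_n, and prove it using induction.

t_n = 2(-3)^(n - 1) + 3

Computing the first terms: t_1 = 5, t_2 = -3, t_3 = 21. This suggests t_n = 2(-3)^(n - 1) + 3.
For the base case n = 1: the formula gives 5 = 5 = t_1.
Suppose the result is true for n = r, so t_r = 2(-3)^(r - 1) + 3.
Then t_{r+1} = -3·t_r + 12 = -3·(2(-3)^(r - 1) + 3) + 12 = 2(-3)^r + 3 = 2(-3)^((r+1) - 1) + 3,
which is the claimed formula at n = r+1.
By induction, the statement is established for all n ≥ 1.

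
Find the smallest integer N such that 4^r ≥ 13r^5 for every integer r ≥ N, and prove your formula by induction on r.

N = 11

At r = 10: 1048576 < 1300000, so the inequality fails and N ≥ 11. We prove 4^r ≥ 13r^5 for all r ≥ 11.
Base case (r = 11): 4^r = 4194304 and 13r^5 = 2093663, so 4194304 ≥ 2093663.
Suppose the result is true for r = p, so 4^p ≥ 13p^5.
Then 4^(p + 1) = 4·(4^p) ≥ 4·(13p^5).
Also, for p ≥ 11 we have 4·(13p^5) ≥ 13(p+1)^5, since 4 ≥ (1 + 1/p)^5 for all p ≥ 11.
Combining, 4^(p + 1) ≥ 13(p+1)^5.
Hence, by induction on r, the claim holds for every r ≥ 11.
Hence the smallest such N is 11.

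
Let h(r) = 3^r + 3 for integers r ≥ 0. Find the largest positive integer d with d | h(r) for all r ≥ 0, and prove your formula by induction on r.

Computing the first values: h(0) = 4 and h(1) = 6; gcd(4, 6) = 2, so d ≤ 2.
We prove 2 | 3^r + 3 for all r ≥ 0 by induction on r.
For the base case r = 0: h(0) = 4 = 2·(2), so 2 | h(0).
Suppose the result is true for r = m, i.e. 2 | h(m). Then
h(m+1) = 3^(m+1) + 3 = 3·(3^m + 3) - 6 = 3·h(m) - 6. The first term is divisible by 2 by the inductive hypothesis, and -6 is divisible by 2. Hence 2 | h(m+1).
By the principle of mathematical induction, the result holds for all r ≥ 0.
Therefore the largest such d is 2.

d = 2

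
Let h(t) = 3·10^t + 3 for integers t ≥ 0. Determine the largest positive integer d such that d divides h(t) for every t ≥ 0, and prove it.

Computing the first values: h(0) = 6 and h(1) = 33; gcd(6, 33) = 3, so d ≤ 3.
We prove 3 | 3·10^t + 3 for all t ≥ 0 by induction on t.
When t = 0: h(0) = 6 = 3·(2), so 3 | h(0).
Inductive step: suppose the statement holds for some k ≥ 0, i.e. 3 | h(k). Then
h(k+1) = 3·10^(k+1) + 3 = 10·(3·10^k + 3) - 27 = 10·h(k) - 27. The first term is divisible by 3 by the inductive hypothesis, and -27 is divisible by 3. Hence 3 | h(k+1).
Hence, by induction on t, the claim holds for every t ≥ 0.
Therefore the largest such d is 3.

d = 3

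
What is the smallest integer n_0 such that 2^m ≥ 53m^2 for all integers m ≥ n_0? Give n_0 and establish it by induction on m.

At m = 13: 8192 < 8957, so the inequality fails and n_0 ≥ 14. We prove 2^m ≥ 53m^2 for all m ≥ 14.
For the base case m = 14: 2^m = 16384 and 53m^2 = 10388, so 16384 ≥ 10388.
For the inductive step, assume it holds for an arbitrary r ≥ 14, so 2^r ≥ 53r^2.
Then 2^(r + 1) = 2·(2^r) ≥ 2·(53r^2).
Also, for r ≥ 14 we have 2·(53r^2) ≥ 53(r+1)^2, since 2 ≥ (1 + 1/r)^2 for all r ≥ 14.
Combining, 2^(r + 1) ≥ 53(r+1)^2.
Hence, by induction on m, the claim holds for every m ≥ 14.
Hence the smallest such n_0 is 14.

n_0 = 14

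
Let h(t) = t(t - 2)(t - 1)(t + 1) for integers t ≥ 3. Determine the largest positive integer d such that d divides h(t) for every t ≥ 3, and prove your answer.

Computing the first values: h(3) = 24 and h(4) = 120; gcd(24, 120) = 24, so d ≤ 24.
We prove 24 | t(t - 2)(t - 1)(t + 1) for all t ≥ 3 by induction on t.
When t = 3: h(3) = 24 = 24·(1), so 24 | h(3).
Suppose the result is true for t = r, i.e. 24 | h(r). Then
h(r+1) − h(r) = (r-1)·r·(r+1)·(r+2) − (r-2)·(r-1)·r·(r+1) = (r-1)·r·(r+1)·[(r+2) − (r-2)] = 4·(r-1)·r·(r+1). The product of 3 consecutive integers is divisible by (3)! = 6, so h(r+1) − h(r) is divisible by 4·6 = 24. By the inductive hypothesis 24 | h(r), hence 24 | h(r+1).
By the principle of mathematical induction, the result holds for all t ≥ 3.
Therefore the largest such d is 24.

d = 24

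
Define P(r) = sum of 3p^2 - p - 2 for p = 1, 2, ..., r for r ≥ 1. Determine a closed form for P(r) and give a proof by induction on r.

We claim P(r) = r(r - 1)(r + 2) for all r ≥ 1.
When r = 1: P(1) = 0, and the closed form gives 0. They agree.
For the inductive step, assume it holds for an arbitrary p ≥ 1, so P(p) = p(p^2 + p - 2).
Then P(p+1) = P(p) + (p(3p + 5)) = (p(p^2 + p - 2)) + (p(3p + 5)).
Simplifying, P(p+1) = p(p + 1)(p + 3) = (p+1)((p+1) - 1)((p+1) + 2),
which is the closed form with r = p+1.
By induction, the statement is established for all r ≥ 1.

P(r) = r(r - 1)(r + 2)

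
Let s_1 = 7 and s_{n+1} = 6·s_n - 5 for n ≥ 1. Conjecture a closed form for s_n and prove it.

Computing the first terms: s_1 = 7, s_2 = 37, s_3 = 217. This suggests s_n = 6^n + 1.
For the base case n = 1: the formula gives 7 = 7 = s_1.
Inductive step: assume the claim holds for n = j, so s_j = 6^j + 1.
Then s_{j+1} = 6·s_j - 5 = 6·(6^j + 1) - 5 = 6^(j + 1) + 1,
which is the claimed formula at n = j+1.
By induction, the statement is established for all n ≥ 1.

s_n = 6^n + 1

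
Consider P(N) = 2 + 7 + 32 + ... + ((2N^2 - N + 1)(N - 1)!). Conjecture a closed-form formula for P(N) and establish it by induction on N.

P(N) = (2N + 1)N! - 1

We claim P(N) = (2N + 1)N! - 1 for all N ≥ 1.
Base case (N = 1): P(1) = 2, and the closed form gives 2. They agree.
Inductive step: suppose the statement holds for some m ≥ 1, so P(m) = (2m + 1)m! - 1.
Then P(m+1) = P(m) + ((2m^2 + 3m + 2)m!) = ((2m + 1)m! - 1) + ((2m^2 + 3m + 2)m!).
Simplifying, P(m+1) = (2(m+1) + 1)(m+1)! - 1,
which is the closed form with N = m+1.
By induction, the statement is established for all N ≥ 1.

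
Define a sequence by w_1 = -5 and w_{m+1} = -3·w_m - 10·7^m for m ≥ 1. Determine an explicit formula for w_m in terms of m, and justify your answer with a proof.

w_m = 2(-3)^(m - 1) - 7^m

Computing the first terms: w_1 = -5, w_2 = -55, w_3 = -325. This suggests w_m = 2(-3)^(m - 1) - 7^m.
For the base case m = 1: the formula gives -5 = -5 = w_1.
Inductive step: suppose the statement holds for some p ≥ 1, so w_p = 2(-3)^(p - 1) - 7^p.
Then w_{p+1} = -3·w_p - 10·7^p = -3·(2(-3)^(p - 1) - 7^p) - 10·7^p = 2(-3)^p - 7^(p + 1) = 2(-3)^((p+1) - 1) - 7^(p+1),
which is the claimed formula at m = p+1.
This completes the induction.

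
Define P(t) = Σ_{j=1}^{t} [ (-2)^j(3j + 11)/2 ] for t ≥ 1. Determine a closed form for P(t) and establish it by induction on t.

P(t) = (-2)^t(t + 4) - 4

We claim P(t) = (-2)^t(t + 4) - 4 for all t ≥ 1.
Base case (t = 1): P(1) = -14, and the closed form gives -14. They agree.
For the inductive step, assume it holds for an arbitrary j ≥ 1, so P(j) = (-2)^j(j + 4) - 4.
Then P(j+1) = P(j) + ((-2)^j(-3j - 14)) = ((-2)^j(j + 4) - 4) + ((-2)^j(-3j - 14)).
Simplifying, P(j+1) = -2(-2)^j·j - 10(-2)^j - 4 = (-2)^(j+1)((j+1) + 4) - 4,
which is the closed form with t = j+1.
By induction, the statement is established for all t ≥ 1.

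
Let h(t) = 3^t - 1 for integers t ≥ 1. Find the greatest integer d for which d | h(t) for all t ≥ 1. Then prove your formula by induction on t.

Computing the first values: h(1) = 2 and h(2) = 8; gcd(2, 8) = 2, so d ≤ 2.
We prove 2 | 3^t - 1 for all t ≥ 1 by induction on t.
Base step (t = 1): h(1) = 2 = 2·(1), so 2 | h(1).
Suppose the result is true for t = m, i.e. 2 | h(m). Then
3^{m+1} − 1^{m+1} = 3·3^m − 1·1^m = 3·(3^m − 1^m) + (2)·1^m. The first term is divisible by 2 by the inductive hypothesis, and the second term (2)·1^m is divisible by 2 since 2 | 2. Hence 2 | h(m+1).
Hence, by induction on t, the claim holds for every t ≥ 1.
Therefore the largest such d is 2.

d = 2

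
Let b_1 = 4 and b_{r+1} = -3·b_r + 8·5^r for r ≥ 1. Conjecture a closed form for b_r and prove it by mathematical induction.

b_r = -(-3)^(r - 1) + 5^r

Computing the first terms: b_1 = 4, b_2 = 28, b_3 = 116. This suggests b_r = -(-3)^(r - 1) + 5^r.
Base step (r = 1): the formula gives 4 = 4 = b_1.
Inductive step: assume the claim holds for r = i, so b_i = -(-3)^(i - 1) + 5^i.
Then b_{i+1} = -3·b_i + 8·5^i = -3·(-(-3)^(i - 1) + 5^i) + 8·5^i = -(-3)^i + 5^(i + 1) = -(-3)^((i+1) - 1) + 5^(i+1),
which is the claimed formula at r = i+1.
By the principle of mathematical induction, the result holds for all r ≥ 1.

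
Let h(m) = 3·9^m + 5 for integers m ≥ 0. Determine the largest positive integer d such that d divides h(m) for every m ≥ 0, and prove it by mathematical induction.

d = 8

Computing the first values: h(0) = 8 and h(1) = 32; gcd(8, 32) = 8, so d ≤ 8.
We prove 8 | 3·9^m + 5 for all m ≥ 0 by induction on m.
For the base case m = 0: h(0) = 8 = 8·(1), so 8 | h(0).
For the inductive step, assume it holds for an arbitrary i ≥ 0, i.e. 8 | h(i). Then
h(i+1) = 3·9^(i+1) + 5 = 9·(3·9^i + 5) - 40 = 9·h(i) - 40. The first term is divisible by 8 by the inductive hypothesis, and -40 is divisible by 8. Hence 8 | h(i+1).
By induction, the statement is established for all m ≥ 0.
Therefore the largest such d is 8.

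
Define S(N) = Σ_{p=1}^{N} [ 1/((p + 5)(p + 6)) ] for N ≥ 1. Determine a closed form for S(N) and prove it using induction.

S(N) = N/(6(N + 6))

We claim S(N) = N/(6(N + 6)) for all N ≥ 1.
For the base case N = 1: S(1) = 1/42, and the closed form gives 1/42. They agree.
Inductive step: assume the claim holds for N = p, so S(p) = p/(6(p + 6)).
Then S(p+1) = S(p) + (1/((p + 6)(p + 7))) = (p/(6(p + 6))) + (1/((p + 6)(p + 7))).
Simplifying, S(p+1) = (p + 1)/(6(p + 7)) = (p+1)/(6((p+1) + 6)),
which is the closed form with N = p+1.
By the principle of mathematical induction, the result holds for all N ≥ 1.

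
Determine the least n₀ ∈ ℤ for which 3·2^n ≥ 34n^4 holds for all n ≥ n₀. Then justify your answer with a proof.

At n = 21: 6291456 < 6612354, so the inequality fails and n₀ ≥ 22. We prove 3·2^n ≥ 34n^4 for all n ≥ 22.
When n = 22: 3·2^n = 12582912 and 34n^4 = 7964704, so 12582912 ≥ 7964704.
Inductive step: suppose the statement holds for some i ≥ 22, so 3·2^i ≥ 34i^4.
Then 3·2^(i + 1) = 2·(3·2^i) ≥ 2·(34i^4).
Also, for i ≥ 22 we have 2·(34i^4) ≥ 34(i+1)^4, since 2 ≥ (1 + 1/i)^4 for all i ≥ 22.
Combining, 3·2^(i + 1) ≥ 34(i+1)^4.
By the principle of mathematical induction, the result holds for all n ≥ 22.
Hence the smallest such n₀ is 22.

n₀ = 22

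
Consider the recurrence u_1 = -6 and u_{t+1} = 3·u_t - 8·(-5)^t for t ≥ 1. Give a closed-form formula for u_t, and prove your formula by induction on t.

u_t = (-5)^t - 3^(t - 1)

Computing the first terms: u_1 = -6, u_2 = 22, u_3 = -134. This suggests u_t = (-5)^t - 3^(t - 1).
Base case (t = 1): the formula gives -6 = -6 = u_1.
Inductive step: assume the claim holds for t = j, so u_j = (-5)^j - 3^(j - 1).
Then u_{j+1} = 3·u_j - 8·(-5)^j = 3·((-5)^j - 3^(j - 1)) - 8·(-5)^j = (-5)^(j + 1) - 3^j = (-5)^(j+1) - 3^((j+1) - 1),
which is the claimed formula at t = j+1.
By induction, the statement is established for all t ≥ 1.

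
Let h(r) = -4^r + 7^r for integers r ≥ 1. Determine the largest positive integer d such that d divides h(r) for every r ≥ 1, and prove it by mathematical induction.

d = 3

Computing the first values: h(1) = 3 and h(2) = 33; gcd(3, 33) = 3, so d ≤ 3.
We prove 3 | -4^r + 7^r for all r ≥ 1 by induction on r.
Base case (r = 1): h(1) = 3 = 3·(1), so 3 | h(1).
For the inductive step, assume it holds for an arbitrary i ≥ 1, i.e. 3 | h(i). Then
7^{i+1} − 4^{i+1} = 7·7^i − 4·4^i = 7·(7^i − 4^i) + (3)·4^i. The first term is divisible by 3 by the inductive hypothesis, and the second term (3)·4^i is divisible by 3 since 3 | 3. Hence 3 | h(i+1).
By the principle of mathematical induction, the result holds for all r ≥ 1.
Therefore the largest such d is 3.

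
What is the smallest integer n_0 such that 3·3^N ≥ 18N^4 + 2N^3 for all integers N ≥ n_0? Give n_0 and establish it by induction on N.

n_0 = 11

At N = 10: 177147 < 182000, so the inequality fails and n_0 ≥ 11. We prove 3·3^N ≥ 18N^4 + 2N^3 for all N ≥ 11.
Base step (N = 11): 3·3^N = 531441 and 18N^4 + 2N^3 = 266200, so 531441 ≥ 266200.
Inductive step: assume the claim holds for N = i, so 3·3^i ≥ 18i^4 + 2i^3.
Then 3·3^(i + 1) = 3·(3·3^i) ≥ 3·(18i^4 + 2i^3).
Also, for i ≥ 11 we have 3·(18i^4 + 2i^3) ≥ 18(i+1)^4 + 2(i+1)^3, since 3·(18i^4 + 2i^3) − (18(i+1)^4 + 2(i+1)^3) = 36i^4 - 68i^3 - 114i^2 - 78i - 20, which is nonnegative for all i ≥ 11.
Combining, 3·3^(i + 1) ≥ 18(i+1)^4 + 2(i+1)^3.
By induction, the statement is established for all N ≥ 11.
Hence the smallest such n_0 is 11.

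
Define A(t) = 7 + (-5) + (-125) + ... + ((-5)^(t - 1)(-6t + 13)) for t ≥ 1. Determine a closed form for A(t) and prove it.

We claim A(t) = (-5)^t(t - 2) + 2 for all t ≥ 1.
Base case (t = 1): A(1) = 7, and the closed form gives 7. They agree.
Inductive step: suppose the statement holds for some j ≥ 1, so A(j) = (-5)^j(j - 2) + 2.
Then A(j+1) = A(j) + ((-5)^j(-6j + 7)) = ((-5)^j(j - 2) + 2) + ((-5)^j(-6j + 7)).
Simplifying, A(j+1) = (-5)^(j + 1)j - (-5)^(j + 1) + 2 = (-5)^(j+1)((j+1) - 2) + 2,
which is the closed form with t = j+1.
By the principle of mathematical induction, the result holds for all t ≥ 1.

A(t) = (-5)^t(t - 2) + 2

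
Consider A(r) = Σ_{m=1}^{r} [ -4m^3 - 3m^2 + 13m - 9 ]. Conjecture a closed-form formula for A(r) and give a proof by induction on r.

We claim A(r) = -r(r^3 + 3r^2 - 4r + 3) for all r ≥ 1.
Base case (r = 1): A(1) = -3, and the closed form gives -3. They agree.
Suppose the result is true for r = m, so A(m) = m(-m^3 - 3m^2 + 4m - 3).
Then A(m+1) = A(m) + (-4m^3 - 15m^2 - 5m - 3) = (m(-m^3 - 3m^2 + 4m - 3)) + (-4m^3 - 15m^2 - 5m - 3).
Simplifying, A(m+1) = -(m + 1)(m^3 + 6m^2 + 5m + 3) = -(m+1)((m+1)^3 + 3(m+1)^2 - 4(m+1) + 3),
which is the closed form with r = m+1.
By induction, the statement is established for all r ≥ 1.

A(r) = -r(r^3 + 3r^2 - 4r + 3)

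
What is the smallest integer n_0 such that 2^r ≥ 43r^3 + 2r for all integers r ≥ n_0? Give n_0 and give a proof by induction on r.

n_0 = 18

At r = 17: 131072 < 211293, so the inequality fails and n_0 ≥ 18. We prove 2^r ≥ 43r^3 + 2r for all r ≥ 18.
For the base case r = 18: 2^r = 262144 and 43r^3 + 2r = 250812, so 262144 ≥ 250812.
For the inductive step, assume it holds for an arbitrary i ≥ 18, so 2^i ≥ 43i^3 + 2i.
Then 2^(i + 1) = 2·(2^i) ≥ 2·(43i^3 + 2i).
Also, for i ≥ 18 we have 2·(43i^3 + 2i) ≥ 43(i+1)^3 + 2(i+1), since 2·(43i^3 + 2i) − (43(i+1)^3 + 2(i+1)) = 43i^3 - 129i^2 - 127i - 45, which is nonnegative for all i ≥ 18.
Combining, 2^(i + 1) ≥ 43(i+1)^3 + 2(i+1).
By the principle of mathematical induction, the result holds for all r ≥ 18.
Hence the smallest such n_0 is 18.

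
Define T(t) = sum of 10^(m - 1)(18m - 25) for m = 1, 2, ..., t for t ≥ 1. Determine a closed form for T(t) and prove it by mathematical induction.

We claim T(t) = 10^t(2t - 3) + 3 for all t ≥ 1.
When t = 1: T(1) = -7, and the closed form gives -7. They agree.
Inductive step: suppose the statement holds for some m ≥ 1, so T(m) = 10^m(2m - 3) + 3.
Then T(m+1) = T(m) + (10^m(18m - 7)) = (10^m(2m - 3) + 3) + (10^m(18m - 7)).
Simplifying, T(m+1) = 20·10^m·m - 10·10^m + 3 = 10^(m+1)(2(m+1) - 3) + 3,
which is the closed form with t = m+1.
By the principle of mathematical induction, the result holds for all t ≥ 1.

T(t) = 10^t(2t - 3) + 3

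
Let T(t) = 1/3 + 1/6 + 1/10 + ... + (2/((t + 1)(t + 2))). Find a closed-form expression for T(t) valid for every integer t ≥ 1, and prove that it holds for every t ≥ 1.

T(t) = t/(t + 2)

We claim T(t) = t/(t + 2) for all t ≥ 1.
Base case (t = 1): T(1) = 1/3, and the closed form gives 1/3. They agree.
Inductive step: suppose the statement holds for some i ≥ 1, so T(i) = i/(i + 2).
Then T(i+1) = T(i) + (2/((i + 2)(i + 3))) = (i/(i + 2)) + (2/((i + 2)(i + 3))).
Simplifying, T(i+1) = (i + 1)/(i + 3) = (i+1)/((i+1) + 2),
which is the closed form with t = i+1.
By the principle of mathematical induction, the result holds for all t ≥ 1.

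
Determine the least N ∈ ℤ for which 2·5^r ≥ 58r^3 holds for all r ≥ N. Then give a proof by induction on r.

N = 6

At r = 5: 6250 < 7250, so the inequality fails and N ≥ 6. We prove 2·5^r ≥ 58r^3 for all r ≥ 6.
For the base case r = 6: 2·5^r = 31250 and 58r^3 = 12528, so 31250 ≥ 12528.
Suppose the result is true for r = m, so 2·5^m ≥ 58m^3.
Then 2·5^(m + 1) = 5·(2·5^m) ≥ 5·(58m^3).
Also, for m ≥ 6 we have 5·(58m^3) ≥ 58(m+1)^3, since 5 ≥ (1 + 1/m)^3 for all m ≥ 6.
Combining, 2·5^(m + 1) ≥ 58(m+1)^3.
Hence, by induction on r, the claim holds for every r ≥ 6.
Hence the smallest such N is 6.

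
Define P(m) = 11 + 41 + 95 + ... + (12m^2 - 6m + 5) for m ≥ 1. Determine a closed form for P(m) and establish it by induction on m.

We claim P(m) = m(4m^2 + 3m + 4) for all m ≥ 1.
For the base case m = 1: P(1) = 11, and the closed form gives 11. They agree.
For the inductive step, assume it holds for an arbitrary r ≥ 1, so P(r) = r(4r^2 + 3r + 4).
Then P(r+1) = P(r) + (12r^2 + 18r + 11) = (r(4r^2 + 3r + 4)) + (12r^2 + 18r + 11).
Simplifying, P(r+1) = (r + 1)(4r^2 + 11r + 11) = (r+1)(4(r+1)^2 + 3(r+1) + 4),
which is the closed form with m = r+1.
This completes the induction.

P(m) = m(4m^2 + 3m + 4)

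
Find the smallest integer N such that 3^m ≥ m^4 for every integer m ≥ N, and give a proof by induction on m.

At m = 7: 2187 < 2401, so the inequality fails and N ≥ 8. We prove 3^m ≥ m^4 for all m ≥ 8.
For the base case m = 8: 3^m = 6561 and m^4 = 4096, so 6561 ≥ 4096.
Inductive step: assume the claim holds for m = p, so 3^p ≥ p^4.
Then 3^(p + 1) = 3·(3^p) ≥ 3·(p^4).
Also, for p ≥ 8 we have 3·(p^4) ≥ (p+1)^4, since 3 ≥ (1 + 1/p)^4 for all p ≥ 8.
Combining, 3^(p + 1) ≥ (p+1)^4.
By induction, the statement is established for all m ≥ 8.
Hence the smallest such N is 8.

N = 8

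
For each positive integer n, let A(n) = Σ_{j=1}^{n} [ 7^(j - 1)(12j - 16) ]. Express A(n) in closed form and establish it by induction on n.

A(n) = 7^n(2n - 3) + 3

We claim A(n) = 7^n(2n - 3) + 3 for all n ≥ 1.
Base step (n = 1): A(1) = -4, and the closed form gives -4. They agree.
Inductive step: suppose the statement holds for some j ≥ 1, so A(j) = 7^j(2j - 3) + 3.
Then A(j+1) = A(j) + (7^j(12j - 4)) = (7^j(2j - 3) + 3) + (7^j(12j - 4)).
Simplifying, A(j+1) = 14·7^j·j - 7·7^j + 3 = 7^(j+1)(2(j+1) - 3) + 3,
which is the closed form with n = j+1.
By the principle of mathematical induction, the result holds for all n ≥ 1.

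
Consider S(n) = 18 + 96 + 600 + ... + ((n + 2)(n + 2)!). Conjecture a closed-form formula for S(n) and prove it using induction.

We claim S(n) = (n + 3)! - 6 for all n ≥ 1.
Base case (n = 1): S(1) = 18, and the closed form gives 18. They agree.
Inductive step: assume the claim holds for n = i, so S(i) = (i + 3)! - 6.
Then S(i+1) = S(i) + ((i + 3)(i + 3)!) = ((i + 3)! - 6) + ((i + 3)(i + 3)!).
Simplifying, S(i+1) = ((i+1) + 3)! - 6,
which is the closed form with n = i+1.
By the principle of mathematical induction, the result holds for all n ≥ 1.

S(n) = (n + 3)! - 6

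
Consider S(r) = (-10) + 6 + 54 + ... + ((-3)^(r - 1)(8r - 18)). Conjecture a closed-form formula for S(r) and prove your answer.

S(r) = 2(-3)^r(-r + 2) - 4

We claim S(r) = 2(-3)^r(-r + 2) - 4 for all r ≥ 1.
When r = 1: S(1) = -10, and the closed form gives -10. They agree.
Inductive step: suppose the statement holds for some p ≥ 1, so S(p) = 2(-3)^p(-p + 2) - 4.
Then S(p+1) = S(p) + ((-3)^p(8p - 10)) = (2(-3)^p(-p + 2) - 4) + ((-3)^p(8p - 10)).
Simplifying, S(p+1) = 6(-3)^p·p - 6(-3)^p - 4 = 2(-3)^(p+1)(-(p+1) + 2) - 4,
which is the closed form with r = p+1.
By induction, the statement is established for all r ≥ 1.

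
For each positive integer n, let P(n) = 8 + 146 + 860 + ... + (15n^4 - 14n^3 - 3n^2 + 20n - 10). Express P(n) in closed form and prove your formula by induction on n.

We claim P(n) = n(3n^4 + 4n^3 - 3n^2 + 5n - 1) for all n ≥ 1.
Base step (n = 1): P(1) = 8, and the closed form gives 8. They agree.
Inductive step: assume the claim holds for n = j, so P(j) = j(3j^4 + 4j^3 - 3j^2 + 5j - 1).
Then P(j+1) = P(j) + (15j^4 + 46j^3 + 45j^2 + 32j + 8) = (j(3j^4 + 4j^3 - 3j^2 + 5j - 1)) + (15j^4 + 46j^3 + 45j^2 + 32j + 8).
Simplifying, P(j+1) = (j + 1)(3j^4 + 16j^3 + 27j^2 + 23j + 8) = (j+1)(3(j+1)^4 + 4(j+1)^3 - 3(j+1)^2 + 5(j+1) - 1),
which is the closed form with n = j+1.
By the principle of mathematical induction, the result holds for all n ≥ 1.

P(n) = n(3n^4 + 4n^3 - 3n^2 + 5n - 1)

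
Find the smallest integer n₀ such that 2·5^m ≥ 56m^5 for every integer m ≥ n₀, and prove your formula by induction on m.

At m = 8: 781250 < 1835008, so the inequality fails and n₀ ≥ 9. We prove 2·5^m ≥ 56m^5 for all m ≥ 9.
For the base case m = 9: 2·5^m = 3906250 and 56m^5 = 3306744, so 3906250 ≥ 3306744.
For the inductive step, assume it holds for an arbitrary i ≥ 9, so 2·5^i ≥ 56i^5.
Then 2·5^(i + 1) = 5·(2·5^i) ≥ 5·(56i^5).
Also, for i ≥ 9 we have 5·(56i^5) ≥ 56(i+1)^5, since 5 ≥ (1 + 1/i)^5 for all i ≥ 9.
Combining, 2·5^(i + 1) ≥ 56(i+1)^5.
This completes the induction.
Hence the smallest such n₀ is 9.

n₀ = 9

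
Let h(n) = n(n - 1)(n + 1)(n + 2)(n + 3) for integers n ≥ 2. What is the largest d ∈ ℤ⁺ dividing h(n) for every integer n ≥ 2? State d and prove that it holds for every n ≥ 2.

d = 120

Computing the first values: h(2) = 120 and h(3) = 720; gcd(120, 720) = 120, so d ≤ 120.
We prove 120 | n(n - 1)(n + 1)(n + 2)(n + 3) for all n ≥ 2 by induction on n.
When n = 2: h(2) = 120 = 120·(1), so 120 | h(2).
Suppose the result is true for n = m, i.e. 120 | h(m). Then
h(m+1) − h(m) = m·(m+1)·(m+2)·(m+3)·(m+4) − (m-1)·m·(m+1)·(m+2)·(m+3) = m·(m+1)·(m+2)·(m+3)·[(m+4) − (m-1)] = 5·m·(m+1)·(m+2)·(m+3). The product of 4 consecutive integers is divisible by (4)! = 24, so h(m+1) − h(m) is divisible by 5·24 = 120. By the inductive hypothesis 120 | h(m), hence 120 | h(m+1).
Hence, by induction on n, the claim holds for every n ≥ 2.
Therefore the largest such d is 120.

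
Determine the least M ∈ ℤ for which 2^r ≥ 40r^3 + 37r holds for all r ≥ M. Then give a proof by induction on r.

M = 18

At r = 17: 131072 < 197149, so the inequality fails and M ≥ 18. We prove 2^r ≥ 40r^3 + 37r for all r ≥ 18.
Base case (r = 18): 2^r = 262144 and 40r^3 + 37r = 233946, so 262144 ≥ 233946.
Suppose the result is true for r = p, so 2^p ≥ 40p^3 + 37p.
Then 2^(p + 1) = 2·(2^p) ≥ 2·(40p^3 + 37p).
Also, for p ≥ 18 we have 2·(40p^3 + 37p) ≥ 40(p+1)^3 + 37(p+1), since 2·(40p^3 + 37p) − (40(p+1)^3 + 37(p+1)) = 40p^3 - 120p^2 - 83p - 77, which is nonnegative for all p ≥ 18.
Combining, 2^(p + 1) ≥ 40(p+1)^3 + 37(p+1).
By the principle of mathematical induction, the result holds for all r ≥ 18.
Hence the smallest such M is 18.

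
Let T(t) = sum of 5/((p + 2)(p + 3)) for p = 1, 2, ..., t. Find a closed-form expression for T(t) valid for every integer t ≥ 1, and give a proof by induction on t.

We claim T(t) = 5t/(3(t + 3)) for all t ≥ 1.
For the base case t = 1: T(1) = 5/12, and the closed form gives 5/12. They agree.
Suppose the result is true for t = p, so T(p) = 5p/(3(p + 3)).
Then T(p+1) = T(p) + (5/((p + 3)(p + 4))) = (5p/(3(p + 3))) + (5/((p + 3)(p + 4))).
Simplifying, T(p+1) = 5(p + 1)/(3(p + 4)) = 5(p+1)/(3((p+1) + 3)),
which is the closed form with t = p+1.
This completes the induction.

T(t) = 5t/(3(t + 3))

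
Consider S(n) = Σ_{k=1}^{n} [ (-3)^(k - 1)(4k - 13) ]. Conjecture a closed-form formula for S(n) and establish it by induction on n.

We claim S(n) = (-3)^n(-n + 3) - 3 for all n ≥ 1.
Base case (n = 1): S(1) = -9, and the closed form gives -9. They agree.
Suppose the result is true for n = k, so S(k) = (-3)^k(-k + 3) - 3.
Then S(k+1) = S(k) + ((-3)^k(4k - 9)) = ((-3)^k(-k + 3) - 3) + ((-3)^k(4k - 9)).
Simplifying, S(k+1) = 3(-3)^k·k - 6(-3)^k - 3 = (-3)^(k+1)(-(k+1) + 3) - 3,
which is the closed form with n = k+1.
Hence, by induction on n, the claim holds for every n ≥ 1.

S(n) = (-3)^n(-n + 3) - 3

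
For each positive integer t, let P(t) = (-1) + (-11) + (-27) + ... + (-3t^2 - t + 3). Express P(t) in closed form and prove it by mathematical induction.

We claim P(t) = -t(t^2 + 2t - 2) for all t ≥ 1.
Base step (t = 1): P(1) = -1, and the closed form gives -1. They agree.
Inductive step: suppose the statement holds for some r ≥ 1, so P(r) = r(-r^2 - 2r + 2).
Then P(r+1) = P(r) + (-r - 3(r + 1)^2 + 2) = (r(-r^2 - 2r + 2)) + (-r - 3(r + 1)^2 + 2).
Simplifying, P(r+1) = -(r + 1)(r^2 + 4r + 1) = -(r+1)((r+1)^2 + 2(r+1) - 2),
which is the closed form with t = r+1.
This completes the induction.

P(t) = -t(t^2 + 2t - 2)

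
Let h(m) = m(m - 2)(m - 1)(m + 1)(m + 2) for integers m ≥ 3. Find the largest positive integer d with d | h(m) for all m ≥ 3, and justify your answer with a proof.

Computing the first values: h(3) = 120 and h(4) = 720; gcd(120, 720) = 120, so d ≤ 120.
We prove 120 | m(m - 2)(m - 1)(m + 1)(m + 2) for all m ≥ 3 by induction on m.
When m = 3: h(3) = 120 = 120·(1), so 120 | h(3).
Inductive step: suppose the statement holds for some j ≥ 3, i.e. 120 | h(j). Then
h(j+1) − h(j) = (j-1)·j·(j+1)·(j+2)·(j+3) − (j-2)·(j-1)·j·(j+1)·(j+2) = (j-1)·j·(j+1)·(j+2)·[(j+3) − (j-2)] = 5·(j-1)·j·(j+1)·(j+2). The product of 4 consecutive integers is divisible by (4)! = 24, so h(j+1) − h(j) is divisible by 5·24 = 120. By the inductive hypothesis 120 | h(j), hence 120 | h(j+1).
By the principle of mathematical induction, the result holds for all m ≥ 3.
Therefore the largest such d is 120.

d = 120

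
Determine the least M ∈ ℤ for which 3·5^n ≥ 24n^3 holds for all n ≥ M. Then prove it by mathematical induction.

At n = 3: 375 < 648, so the inequality fails and M ≥ 4. We prove 3·5^n ≥ 24n^3 for all n ≥ 4.
Base case (n = 4): 3·5^n = 1875 and 24n^3 = 1536, so 1875 ≥ 1536.
Inductive step: suppose the statement holds for some k ≥ 4, so 3·5^k ≥ 24k^3.
Then 3·5^(k + 1) = 5·(3·5^k) ≥ 5·(24k^3).
Also, for k ≥ 4 we have 5·(24k^3) ≥ 24(k+1)^3, since 5 ≥ (1 + 1/k)^3 for all k ≥ 4.
Combining, 3·5^(k + 1) ≥ 24(k+1)^3.
Hence, by induction on n, the claim holds for every n ≥ 4.
Hence the smallest such M is 4.

M = 4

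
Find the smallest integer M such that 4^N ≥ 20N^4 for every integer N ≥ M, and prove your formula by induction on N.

At N = 8: 65536 < 81920, so the inequality fails and M ≥ 9. We prove 4^N ≥ 20N^4 for all N ≥ 9.
Base step (N = 9): 4^N = 262144 and 20N^4 = 131220, so 262144 ≥ 131220.
Inductive step: suppose the statement holds for some i ≥ 9, so 4^i ≥ 20i^4.
Then 4^(i + 1) = 4·(4^i) ≥ 4·(20i^4).
Also, for i ≥ 9 we have 4·(20i^4) ≥ 20(i+1)^4, since 4 ≥ (1 + 1/i)^4 for all i ≥ 9.
Combining, 4^(i + 1) ≥ 20(i+1)^4.
Hence, by induction on N, the claim holds for every N ≥ 9.
Hence the smallest such M is 9.

M = 9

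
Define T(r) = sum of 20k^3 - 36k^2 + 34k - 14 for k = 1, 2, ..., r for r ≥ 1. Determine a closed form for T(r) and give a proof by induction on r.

T(r) = r(5r^3 - 2r^2 + 4r - 3)

We claim T(r) = r(5r^3 - 2r^2 + 4r - 3) for all r ≥ 1.
When r = 1: T(1) = 4, and the closed form gives 4. They agree.
Inductive step: suppose the statement holds for some k ≥ 1, so T(k) = k(5k^3 - 2k^2 + 4k - 3).
Then T(k+1) = T(k) + (20k^3 + 24k^2 + 22k + 4) = (k(5k^3 - 2k^2 + 4k - 3)) + (20k^3 + 24k^2 + 22k + 4).
Simplifying, T(k+1) = (k + 1)(5k^3 + 13k^2 + 15k + 4) = (k+1)(5(k+1)^3 - 2(k+1)^2 + 4(k+1) - 3),
which is the closed form with r = k+1.
Hence, by induction on r, the claim holds for every r ≥ 1.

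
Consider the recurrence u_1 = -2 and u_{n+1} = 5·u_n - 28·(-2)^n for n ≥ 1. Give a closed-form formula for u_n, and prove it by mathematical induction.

Computing the first terms: u_1 = -2, u_2 = 46, u_3 = 118. This suggests u_n = (-2)^(n + 2) + 6·5^(n - 1).
When n = 1: the formula gives -2 = -2 = u_1.
Inductive step: assume the claim holds for n = r, so u_r = (-2)^(r + 2) + 6·5^(r - 1).
Then u_{r+1} = 5·u_r - 28·(-2)^r = 5·((-2)^(r + 2) + 6·5^(r - 1)) - 28·(-2)^r = (-2)^(r + 3) + 6·5^r = (-2)^((r+1) + 2) + 6·5^((r+1) - 1),
which is the claimed formula at n = r+1.
Hence, by induction on n, the claim holds for every n ≥ 1.

u_n = (-2)^(n + 2) + 6·5^(n - 1)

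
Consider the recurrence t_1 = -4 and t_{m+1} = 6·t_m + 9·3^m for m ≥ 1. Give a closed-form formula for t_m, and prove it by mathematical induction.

t_m = -3^(m + 1) + 5·6^(m - 1)

Computing the first terms: t_1 = -4, t_2 = 3, t_3 = 99. This suggests t_m = -3^(m + 1) + 5·6^(m - 1).
For the base case m = 1: the formula gives -4 = -4 = t_1.
Inductive step: suppose the statement holds for some i ≥ 1, so t_i = -3^(i + 1) + 5·6^(i - 1).
Then t_{i+1} = 6·t_i + 9·3^i = 6·(-3^(i + 1) + 5·6^(i - 1)) + 9·3^i = -3^(i + 2) + 5·6^i = -3^((i+1) + 1) + 5·6^((i+1) - 1),
which is the claimed formula at m = i+1.
By induction, the statement is established for all m ≥ 1.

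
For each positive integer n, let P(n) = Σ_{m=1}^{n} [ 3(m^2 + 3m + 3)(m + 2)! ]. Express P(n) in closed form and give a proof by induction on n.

We claim P(n) = (3n + 3)(n + 3)! - 18 for all n ≥ 1.
When n = 1: P(1) = 126, and the closed form gives 126. They agree.
Inductive step: assume the claim holds for n = m, so P(m) = (3m + 3)(m + 3)! - 18.
Then P(m+1) = P(m) + (3(m^2 + 5m + 7)(m + 3)!) = ((3m + 3)(m + 3)! - 18) + (3(m^2 + 5m + 7)(m + 3)!).
Simplifying, P(m+1) = (3(m+1) + 3)((m+1) + 3)! - 18,
which is the closed form with n = m+1.
By induction, the statement is established for all n ≥ 1.

P(n) = (3n + 3)(n + 3)! - 18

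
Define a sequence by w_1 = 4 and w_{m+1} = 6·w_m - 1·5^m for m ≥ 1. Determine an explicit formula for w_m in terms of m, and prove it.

Computing the first terms: w_1 = 4, w_2 = 19, w_3 = 89. This suggests w_m = 5^m - 6^(m - 1).
When m = 1: the formula gives 4 = 4 = w_1.
Inductive step: suppose the statement holds for some k ≥ 1, so w_k = 5^k - 6^(k - 1).
Then w_{k+1} = 6·w_k - 1·5^k = 6·(5^k - 6^(k - 1)) - 1·5^k = 5^(k + 1) - 6^k = 5^(k+1) - 6^((k+1) - 1),
which is the claimed formula at m = k+1.
By the principle of mathematical induction, the result holds for all m ≥ 1.

w_m = 5^m - 6^(m - 1)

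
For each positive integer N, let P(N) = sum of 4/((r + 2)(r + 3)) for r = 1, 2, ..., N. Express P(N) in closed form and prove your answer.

P(N) = 4N/(3(N + 3))

We claim P(N) = 4N/(3(N + 3)) for all N ≥ 1.
For the base case N = 1: P(1) = 1/3, and the closed form gives 1/3. They agree.
Suppose the result is true for N = r, so P(r) = 4r/(3(r + 3)).
Then P(r+1) = P(r) + (4/((r + 3)(r + 4))) = (4r/(3(r + 3))) + (4/((r + 3)(r + 4))).
Simplifying, P(r+1) = 4(r + 1)/(3(r + 4)) = 4(r+1)/(3((r+1) + 3)),
which is the closed form with N = r+1.
Hence, by induction on N, the claim holds for every N ≥ 1.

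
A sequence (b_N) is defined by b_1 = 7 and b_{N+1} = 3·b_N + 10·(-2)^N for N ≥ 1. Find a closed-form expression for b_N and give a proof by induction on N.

Computing the first terms: b_1 = 7, b_2 = 1, b_3 = 43. This suggests b_N = (-2)^(N + 1) + 3^N.
When N = 1: the formula gives 7 = 7 = b_1.
Inductive step: suppose the statement holds for some j ≥ 1, so b_j = (-2)^(j + 1) + 3^j.
Then b_{j+1} = 3·b_j + 10·(-2)^j = 3·((-2)^(j + 1) + 3^j) + 10·(-2)^j = (-2)^(j + 2) + 3^(j + 1) = (-2)^((j+1) + 1) + 3^(j+1),
which is the claimed formula at N = j+1.
By induction, the statement is established for all N ≥ 1.

b_N = (-2)^(N + 1) + 3^N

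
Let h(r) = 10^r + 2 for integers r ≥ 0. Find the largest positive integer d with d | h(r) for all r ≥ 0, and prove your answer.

d = 3

Computing the first values: h(0) = 3 and h(1) = 12; gcd(3, 12) = 3, so d ≤ 3.
We prove 3 | 10^r + 2 for all r ≥ 0 by induction on r.
Base step (r = 0): h(0) = 3 = 3·(1), so 3 | h(0).
Inductive step: suppose the statement holds for some k ≥ 0, i.e. 3 | h(k). Then
h(k+1) = 10^(k+1) + 2 = 10·(10^k + 2) - 18 = 10·h(k) - 18. The first term is divisible by 3 by the inductive hypothesis, and -18 is divisible by 3. Hence 3 | h(k+1).
This completes the induction.
Therefore the largest such d is 3.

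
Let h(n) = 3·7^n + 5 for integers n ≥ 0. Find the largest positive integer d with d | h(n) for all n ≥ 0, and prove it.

d = 2

Computing the first values: h(0) = 8 and h(1) = 26; gcd(8, 26) = 2, so d ≤ 2.
We prove 2 | 3·7^n + 5 for all n ≥ 0 by induction on n.
When n = 0: h(0) = 8 = 2·(4), so 2 | h(0).
Suppose the result is true for n = i, i.e. 2 | h(i). Then
h(i+1) = 3·7^(i+1) + 5 = 7·(3·7^i + 5) - 30 = 7·h(i) - 30. The first term is divisible by 2 by the inductive hypothesis, and -30 is divisible by 2. Hence 2 | h(i+1).
Hence, by induction on n, the claim holds for every n ≥ 0.
Therefore the largest such d is 2.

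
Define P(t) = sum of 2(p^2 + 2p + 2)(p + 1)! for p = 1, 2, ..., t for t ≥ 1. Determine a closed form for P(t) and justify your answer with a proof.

P(t) = (2t + 2)(t + 2)! - 4

We claim P(t) = (2t + 2)(t + 2)! - 4 for all t ≥ 1.
Base step (t = 1): P(1) = 20, and the closed form gives 20. They agree.
For the inductive step, assume it holds for an arbitrary p ≥ 1, so P(p) = (2p + 2)(p + 2)! - 4.
Then P(p+1) = P(p) + (2(p^2 + 4p + 5)(p + 2)!) = ((2p + 2)(p + 2)! - 4) + (2(p^2 + 4p + 5)(p + 2)!).
Simplifying, P(p+1) = (2(p+1) + 2)((p+1) + 2)! - 4,
which is the closed form with t = p+1.
Hence, by induction on t, the claim holds for every t ≥ 1.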